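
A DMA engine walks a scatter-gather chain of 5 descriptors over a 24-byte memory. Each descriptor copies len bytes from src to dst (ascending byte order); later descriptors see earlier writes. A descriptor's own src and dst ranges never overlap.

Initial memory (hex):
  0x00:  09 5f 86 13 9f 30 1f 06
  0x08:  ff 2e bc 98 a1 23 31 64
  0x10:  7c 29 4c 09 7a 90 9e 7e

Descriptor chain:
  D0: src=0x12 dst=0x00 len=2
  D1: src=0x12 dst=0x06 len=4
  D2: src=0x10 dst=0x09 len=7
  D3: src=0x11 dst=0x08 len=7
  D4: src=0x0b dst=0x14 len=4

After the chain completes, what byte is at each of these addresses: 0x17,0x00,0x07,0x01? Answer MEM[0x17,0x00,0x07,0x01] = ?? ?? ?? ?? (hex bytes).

MEM[0x17,0x00,0x07,0x01] = 7e 4c 09 09

[0] 0x12->0x00 len=2 : 4c 09
[1] 0x12->0x06 len=4 : 4c 09 7a 90
[2] 0x10->0x09 len=7 : 7c 29 4c 09 7a 90 9e
[3] 0x11->0x08 len=7 : 29 4c 09 7a 90 9e 7e
[4] 0x0b->0x14 len=4 : 7a 90 9e 7e
query mem[0x17]=0x7e, mem[0x00]=0x4c, mem[0x07]=0x09, mem[0x01]=0x09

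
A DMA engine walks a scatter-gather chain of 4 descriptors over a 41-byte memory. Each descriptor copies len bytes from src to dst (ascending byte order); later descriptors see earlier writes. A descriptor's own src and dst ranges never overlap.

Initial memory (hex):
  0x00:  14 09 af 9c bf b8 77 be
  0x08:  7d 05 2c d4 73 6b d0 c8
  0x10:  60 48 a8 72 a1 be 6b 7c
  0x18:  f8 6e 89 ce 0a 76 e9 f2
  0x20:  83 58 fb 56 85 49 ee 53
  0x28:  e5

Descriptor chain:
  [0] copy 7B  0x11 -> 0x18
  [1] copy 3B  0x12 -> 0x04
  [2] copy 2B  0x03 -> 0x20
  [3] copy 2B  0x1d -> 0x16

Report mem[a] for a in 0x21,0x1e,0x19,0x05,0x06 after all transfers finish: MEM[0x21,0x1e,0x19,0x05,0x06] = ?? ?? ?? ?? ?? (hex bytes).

MEM[0x21,0x1e,0x19,0x05,0x06] = a8 7c a8 72 a1

  after D0: wrote 7B at 0x18 = 48a872a1be6b7c
  after D1: wrote 3B at 0x04 = a872a1
  after D2: wrote 2B at 0x20 = 9ca8
  after D3: wrote 2B at 0x16 = 6b7c
query mem[0x21]=0xa8, mem[0x1e]=0x7c, mem[0x19]=0xa8, mem[0x05]=0x72, mem[0x06]=0xa1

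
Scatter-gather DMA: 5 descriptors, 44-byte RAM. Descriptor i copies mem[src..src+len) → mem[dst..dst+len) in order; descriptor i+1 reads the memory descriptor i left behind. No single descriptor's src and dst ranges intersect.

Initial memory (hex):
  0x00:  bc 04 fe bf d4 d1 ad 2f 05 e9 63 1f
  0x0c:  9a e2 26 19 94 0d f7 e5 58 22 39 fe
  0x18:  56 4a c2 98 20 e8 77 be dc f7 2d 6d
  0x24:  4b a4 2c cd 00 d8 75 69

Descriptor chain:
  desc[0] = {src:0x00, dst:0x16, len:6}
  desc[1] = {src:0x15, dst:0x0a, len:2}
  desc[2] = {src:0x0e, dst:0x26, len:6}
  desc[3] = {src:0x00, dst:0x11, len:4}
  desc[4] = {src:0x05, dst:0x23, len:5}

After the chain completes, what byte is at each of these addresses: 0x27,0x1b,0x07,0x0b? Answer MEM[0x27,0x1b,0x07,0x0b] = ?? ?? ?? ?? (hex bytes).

MEM[0x27,0x1b,0x07,0x0b] = e9 d1 2f bc

D0: mem[0x16..0x1b] <- [bc 04 fe bf d4 d1]
D1: mem[0x0a..0x0b] <- [22 bc]
D2: mem[0x26..0x2b] <- [26 19 94 0d f7 e5]
D3: mem[0x11..0x14] <- [bc 04 fe bf]
D4: mem[0x23..0x27] <- [d1 ad 2f 05 e9]
query mem[0x27]=0xe9, mem[0x1b]=0xd1, mem[0x07]=0x2f, mem[0x0b]=0xbc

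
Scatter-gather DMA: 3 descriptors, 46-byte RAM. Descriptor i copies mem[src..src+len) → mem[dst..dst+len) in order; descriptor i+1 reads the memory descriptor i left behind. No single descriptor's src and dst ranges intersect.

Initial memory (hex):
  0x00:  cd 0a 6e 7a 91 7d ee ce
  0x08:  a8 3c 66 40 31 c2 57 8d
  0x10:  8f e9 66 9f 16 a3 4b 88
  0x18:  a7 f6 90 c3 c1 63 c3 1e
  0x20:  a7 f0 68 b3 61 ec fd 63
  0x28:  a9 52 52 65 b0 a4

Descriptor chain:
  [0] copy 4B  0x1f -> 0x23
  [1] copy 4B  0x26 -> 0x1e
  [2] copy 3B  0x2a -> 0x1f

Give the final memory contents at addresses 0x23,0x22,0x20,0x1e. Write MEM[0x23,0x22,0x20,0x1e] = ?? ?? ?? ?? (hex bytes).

MEM[0x23,0x22,0x20,0x1e] = 1e 68 65 68

D0: mem[0x23..0x26] <- [1e a7 f0 68]
D1: mem[0x1e..0x21] <- [68 63 a9 52]
D2: mem[0x1f..0x21] <- [52 65 b0]
query mem[0x23]=0x1e, mem[0x22]=0x68, mem[0x20]=0x65, mem[0x1e]=0x68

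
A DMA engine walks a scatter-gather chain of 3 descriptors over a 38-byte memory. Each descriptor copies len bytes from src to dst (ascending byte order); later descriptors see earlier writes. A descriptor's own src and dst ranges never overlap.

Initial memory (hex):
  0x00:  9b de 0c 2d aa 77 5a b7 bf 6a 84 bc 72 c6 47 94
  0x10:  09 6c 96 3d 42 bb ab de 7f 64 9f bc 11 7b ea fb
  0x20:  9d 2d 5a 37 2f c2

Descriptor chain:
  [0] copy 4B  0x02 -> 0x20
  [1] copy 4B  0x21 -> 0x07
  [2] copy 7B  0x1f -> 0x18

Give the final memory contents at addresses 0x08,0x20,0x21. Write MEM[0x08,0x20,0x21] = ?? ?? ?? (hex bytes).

MEM[0x08,0x20,0x21] = aa 0c 2d

  after D0: wrote 4B at 0x20 = 0c2daa77
  after D1: wrote 4B at 0x07 = 2daa772f
  after D2: wrote 7B at 0x18 = fb0c2daa772fc2
query mem[0x08]=0xaa, mem[0x20]=0x0c, mem[0x21]=0x2d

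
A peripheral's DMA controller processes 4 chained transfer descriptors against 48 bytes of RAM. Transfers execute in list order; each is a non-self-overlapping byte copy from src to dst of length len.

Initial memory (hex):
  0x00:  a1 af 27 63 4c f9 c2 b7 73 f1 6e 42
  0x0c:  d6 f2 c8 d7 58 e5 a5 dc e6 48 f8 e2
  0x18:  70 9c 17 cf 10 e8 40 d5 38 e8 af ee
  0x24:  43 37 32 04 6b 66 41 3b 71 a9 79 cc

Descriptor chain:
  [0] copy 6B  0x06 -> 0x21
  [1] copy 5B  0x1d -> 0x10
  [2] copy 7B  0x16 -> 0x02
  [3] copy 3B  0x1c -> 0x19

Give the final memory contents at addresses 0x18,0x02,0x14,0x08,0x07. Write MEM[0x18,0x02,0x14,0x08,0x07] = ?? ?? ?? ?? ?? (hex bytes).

[0] 0x06->0x21 len=6 : c2 b7 73 f1 6e 42
[1] 0x1d->0x10 len=5 : e8 40 d5 38 c2
[2] 0x16->0x02 len=7 : f8 e2 70 9c 17 cf 10
[3] 0x1c->0x19 len=3 : 10 e8 40
query mem[0x18]=0x70, mem[0x02]=0xf8, mem[0x14]=0xc2, mem[0x08]=0x10, mem[0x07]=0xcf

MEM[0x18,0x02,0x14,0x08,0x07] = 70 f8 c2 10 cf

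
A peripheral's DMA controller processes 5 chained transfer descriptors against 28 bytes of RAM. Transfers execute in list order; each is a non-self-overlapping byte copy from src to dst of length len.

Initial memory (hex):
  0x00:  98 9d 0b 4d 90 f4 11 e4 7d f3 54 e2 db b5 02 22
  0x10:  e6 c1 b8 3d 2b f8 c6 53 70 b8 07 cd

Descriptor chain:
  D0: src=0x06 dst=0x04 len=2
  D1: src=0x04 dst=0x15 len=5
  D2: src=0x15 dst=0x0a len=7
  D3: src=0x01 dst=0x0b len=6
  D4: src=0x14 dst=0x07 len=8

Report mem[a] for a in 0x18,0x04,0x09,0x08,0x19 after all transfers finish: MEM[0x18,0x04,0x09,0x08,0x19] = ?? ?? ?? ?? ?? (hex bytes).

[0] 0x06->0x04 len=2 : 11 e4
[1] 0x04->0x15 len=5 : 11 e4 11 e4 7d
[2] 0x15->0x0a len=7 : 11 e4 11 e4 7d 07 cd
[3] 0x01->0x0b len=6 : 9d 0b 4d 11 e4 11
[4] 0x14->0x07 len=8 : 2b 11 e4 11 e4 7d 07 cd
query mem[0x18]=0xe4, mem[0x04]=0x11, mem[0x09]=0xe4, mem[0x08]=0x11, mem[0x19]=0x7d

MEM[0x18,0x04,0x09,0x08,0x19] = e4 11 e4 11 7d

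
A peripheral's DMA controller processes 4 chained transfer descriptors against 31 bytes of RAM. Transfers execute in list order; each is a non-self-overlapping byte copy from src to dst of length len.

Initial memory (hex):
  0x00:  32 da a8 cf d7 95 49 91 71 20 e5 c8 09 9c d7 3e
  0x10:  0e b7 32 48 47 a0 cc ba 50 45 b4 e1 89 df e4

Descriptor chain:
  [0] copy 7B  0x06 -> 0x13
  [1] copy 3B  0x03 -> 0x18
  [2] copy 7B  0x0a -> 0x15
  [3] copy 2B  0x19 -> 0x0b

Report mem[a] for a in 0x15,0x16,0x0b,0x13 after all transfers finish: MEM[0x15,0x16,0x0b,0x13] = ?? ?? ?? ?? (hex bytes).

#0 dst[0x13+7] := {0x49,0x91,0x71,0x20,0xe5,0xc8,0x09}
#1 dst[0x18+3] := {0xcf,0xd7,0x95}
#2 dst[0x15+7] := {0xe5,0xc8,0x09,0x9c,0xd7,0x3e,0x0e}
#3 dst[0x0b+2] := {0xd7,0x3e}
query mem[0x15]=0xe5, mem[0x16]=0xc8, mem[0x0b]=0xd7, mem[0x13]=0x49

MEM[0x15,0x16,0x0b,0x13] = e5 c8 d7 49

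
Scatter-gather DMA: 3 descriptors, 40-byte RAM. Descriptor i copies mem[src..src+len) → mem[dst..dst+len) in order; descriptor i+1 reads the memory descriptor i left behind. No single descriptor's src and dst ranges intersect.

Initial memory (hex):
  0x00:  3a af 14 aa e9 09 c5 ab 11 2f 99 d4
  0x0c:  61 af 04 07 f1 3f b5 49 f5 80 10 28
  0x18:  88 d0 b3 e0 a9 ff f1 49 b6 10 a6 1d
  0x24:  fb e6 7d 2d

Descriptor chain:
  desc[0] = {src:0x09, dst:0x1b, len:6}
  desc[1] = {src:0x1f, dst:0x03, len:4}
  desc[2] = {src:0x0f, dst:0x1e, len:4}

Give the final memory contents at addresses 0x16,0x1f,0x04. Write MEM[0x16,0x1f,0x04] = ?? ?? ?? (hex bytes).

  after D0: wrote 6B at 0x1b = 2f99d461af04
  after D1: wrote 4B at 0x03 = af0410a6
  after D2: wrote 4B at 0x1e = 07f13fb5
query mem[0x16]=0x10, mem[0x1f]=0xf1, mem[0x04]=0x04

MEM[0x16,0x1f,0x04] = 10 f1 04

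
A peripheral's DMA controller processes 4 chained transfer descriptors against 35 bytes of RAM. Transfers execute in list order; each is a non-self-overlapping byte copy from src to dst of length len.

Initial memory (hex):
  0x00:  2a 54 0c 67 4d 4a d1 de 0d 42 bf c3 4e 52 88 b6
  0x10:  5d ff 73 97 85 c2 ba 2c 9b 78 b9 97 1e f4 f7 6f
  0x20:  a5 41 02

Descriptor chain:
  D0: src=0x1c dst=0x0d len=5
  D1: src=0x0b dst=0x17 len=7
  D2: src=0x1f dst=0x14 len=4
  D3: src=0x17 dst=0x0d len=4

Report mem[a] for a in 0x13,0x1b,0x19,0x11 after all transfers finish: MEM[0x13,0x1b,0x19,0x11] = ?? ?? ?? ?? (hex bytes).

  after D0: wrote 5B at 0x0d = 1ef4f76fa5
  after D1: wrote 7B at 0x17 = c34e1ef4f76fa5
  after D2: wrote 4B at 0x14 = 6fa54102
  after D3: wrote 4B at 0x0d = 024e1ef4
query mem[0x13]=0x97, mem[0x1b]=0xf7, mem[0x19]=0x1e, mem[0x11]=0xa5

MEM[0x13,0x1b,0x19,0x11] = 97 f7 1e a5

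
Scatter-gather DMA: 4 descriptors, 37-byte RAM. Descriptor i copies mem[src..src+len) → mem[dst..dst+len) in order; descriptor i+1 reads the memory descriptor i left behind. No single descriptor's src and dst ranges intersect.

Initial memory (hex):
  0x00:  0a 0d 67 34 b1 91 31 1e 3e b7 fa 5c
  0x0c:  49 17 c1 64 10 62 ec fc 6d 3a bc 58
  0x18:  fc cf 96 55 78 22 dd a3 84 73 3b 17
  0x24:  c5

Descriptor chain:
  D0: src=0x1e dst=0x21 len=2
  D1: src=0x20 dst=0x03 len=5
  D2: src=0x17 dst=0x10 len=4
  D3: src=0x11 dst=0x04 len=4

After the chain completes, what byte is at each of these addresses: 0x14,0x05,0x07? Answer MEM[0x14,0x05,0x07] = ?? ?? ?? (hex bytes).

MEM[0x14,0x05,0x07] = 6d cf 6d

[0] 0x1e->0x21 len=2 : dd a3
[1] 0x20->0x03 len=5 : 84 dd a3 17 c5
[2] 0x17->0x10 len=4 : 58 fc cf 96
[3] 0x11->0x04 len=4 : fc cf 96 6d
query mem[0x14]=0x6d, mem[0x05]=0xcf, mem[0x07]=0x6d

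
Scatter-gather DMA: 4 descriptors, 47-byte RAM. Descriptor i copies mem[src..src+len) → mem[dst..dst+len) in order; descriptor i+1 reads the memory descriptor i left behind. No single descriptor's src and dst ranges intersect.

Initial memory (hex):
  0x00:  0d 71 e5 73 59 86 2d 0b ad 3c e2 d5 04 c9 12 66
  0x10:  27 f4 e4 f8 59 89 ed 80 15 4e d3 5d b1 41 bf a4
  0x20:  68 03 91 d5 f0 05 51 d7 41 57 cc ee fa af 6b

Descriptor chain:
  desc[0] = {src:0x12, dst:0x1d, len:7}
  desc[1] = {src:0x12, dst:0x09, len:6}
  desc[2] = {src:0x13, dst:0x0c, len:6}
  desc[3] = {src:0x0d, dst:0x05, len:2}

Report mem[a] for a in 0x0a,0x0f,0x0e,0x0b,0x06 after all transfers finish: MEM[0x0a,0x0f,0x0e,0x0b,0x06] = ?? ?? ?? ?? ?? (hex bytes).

  after D0: wrote 7B at 0x1d = e4f85989ed8015
  after D1: wrote 6B at 0x09 = e4f85989ed80
  after D2: wrote 6B at 0x0c = f85989ed8015
  after D3: wrote 2B at 0x05 = 5989
query mem[0x0a]=0xf8, mem[0x0f]=0xed, mem[0x0e]=0x89, mem[0x0b]=0x59, mem[0x06]=0x89

MEM[0x0a,0x0f,0x0e,0x0b,0x06] = f8 ed 89 59 89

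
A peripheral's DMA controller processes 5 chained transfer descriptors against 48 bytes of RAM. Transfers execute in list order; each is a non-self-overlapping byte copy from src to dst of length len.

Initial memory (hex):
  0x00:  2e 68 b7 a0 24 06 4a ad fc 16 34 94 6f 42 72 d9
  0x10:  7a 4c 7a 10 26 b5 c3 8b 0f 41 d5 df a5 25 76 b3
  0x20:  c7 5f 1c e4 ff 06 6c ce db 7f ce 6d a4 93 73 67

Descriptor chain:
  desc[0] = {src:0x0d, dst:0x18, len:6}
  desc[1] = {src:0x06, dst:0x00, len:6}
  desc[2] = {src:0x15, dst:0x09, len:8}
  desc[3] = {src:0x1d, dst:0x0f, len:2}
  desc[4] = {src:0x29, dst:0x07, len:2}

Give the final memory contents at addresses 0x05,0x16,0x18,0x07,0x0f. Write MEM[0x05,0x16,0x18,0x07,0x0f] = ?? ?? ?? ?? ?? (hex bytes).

MEM[0x05,0x16,0x18,0x07,0x0f] = 94 c3 42 7f 7a

D0: mem[0x18..0x1d] <- [42 72 d9 7a 4c 7a]
D1: mem[0x00..0x05] <- [4a ad fc 16 34 94]
D2: mem[0x09..0x10] <- [b5 c3 8b 42 72 d9 7a 4c]
D3: mem[0x0f..0x10] <- [7a 76]
D4: mem[0x07..0x08] <- [7f ce]
query mem[0x05]=0x94, mem[0x16]=0xc3, mem[0x18]=0x42, mem[0x07]=0x7f, mem[0x0f]=0x7a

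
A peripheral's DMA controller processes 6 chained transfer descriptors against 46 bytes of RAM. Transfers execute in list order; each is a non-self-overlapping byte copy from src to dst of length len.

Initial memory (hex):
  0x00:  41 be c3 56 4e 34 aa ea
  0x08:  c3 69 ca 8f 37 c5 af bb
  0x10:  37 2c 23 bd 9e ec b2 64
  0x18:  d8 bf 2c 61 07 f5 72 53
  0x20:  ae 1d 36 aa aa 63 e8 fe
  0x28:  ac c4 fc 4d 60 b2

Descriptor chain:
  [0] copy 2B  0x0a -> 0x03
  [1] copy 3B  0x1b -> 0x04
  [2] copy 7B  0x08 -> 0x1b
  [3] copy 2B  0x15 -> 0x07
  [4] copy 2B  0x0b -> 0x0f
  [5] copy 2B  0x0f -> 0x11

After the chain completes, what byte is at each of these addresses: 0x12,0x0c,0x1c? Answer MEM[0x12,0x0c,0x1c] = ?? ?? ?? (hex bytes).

MEM[0x12,0x0c,0x1c] = 37 37 69

D0: mem[0x03..0x04] <- [ca 8f]
D1: mem[0x04..0x06] <- [61 07 f5]
D2: mem[0x1b..0x21] <- [c3 69 ca 8f 37 c5 af]
D3: mem[0x07..0x08] <- [ec b2]
D4: mem[0x0f..0x10] <- [8f 37]
D5: mem[0x11..0x12] <- [8f 37]
query mem[0x12]=0x37, mem[0x0c]=0x37, mem[0x1c]=0x69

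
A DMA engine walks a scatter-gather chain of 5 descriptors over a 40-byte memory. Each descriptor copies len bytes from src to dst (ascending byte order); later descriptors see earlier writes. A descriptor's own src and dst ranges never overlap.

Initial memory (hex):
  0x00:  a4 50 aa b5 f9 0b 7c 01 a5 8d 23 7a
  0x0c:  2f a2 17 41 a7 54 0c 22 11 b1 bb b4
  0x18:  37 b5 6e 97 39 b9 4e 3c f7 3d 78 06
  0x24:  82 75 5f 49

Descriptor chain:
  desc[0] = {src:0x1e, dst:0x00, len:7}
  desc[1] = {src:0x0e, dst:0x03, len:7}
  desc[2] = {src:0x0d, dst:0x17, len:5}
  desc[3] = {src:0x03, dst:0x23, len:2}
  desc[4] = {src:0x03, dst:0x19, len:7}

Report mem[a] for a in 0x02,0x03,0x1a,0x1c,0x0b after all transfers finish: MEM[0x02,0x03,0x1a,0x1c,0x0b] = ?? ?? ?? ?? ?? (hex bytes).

  after D0: wrote 7B at 0x00 = 4e3cf73d780682
  after D1: wrote 7B at 0x03 = 1741a7540c2211
  after D2: wrote 5B at 0x17 = a21741a754
  after D3: wrote 2B at 0x23 = 1741
  after D4: wrote 7B at 0x19 = 1741a7540c2211
query mem[0x02]=0xf7, mem[0x03]=0x17, mem[0x1a]=0x41, mem[0x1c]=0x54, mem[0x0b]=0x7a

MEM[0x02,0x03,0x1a,0x1c,0x0b] = f7 17 41 54 7a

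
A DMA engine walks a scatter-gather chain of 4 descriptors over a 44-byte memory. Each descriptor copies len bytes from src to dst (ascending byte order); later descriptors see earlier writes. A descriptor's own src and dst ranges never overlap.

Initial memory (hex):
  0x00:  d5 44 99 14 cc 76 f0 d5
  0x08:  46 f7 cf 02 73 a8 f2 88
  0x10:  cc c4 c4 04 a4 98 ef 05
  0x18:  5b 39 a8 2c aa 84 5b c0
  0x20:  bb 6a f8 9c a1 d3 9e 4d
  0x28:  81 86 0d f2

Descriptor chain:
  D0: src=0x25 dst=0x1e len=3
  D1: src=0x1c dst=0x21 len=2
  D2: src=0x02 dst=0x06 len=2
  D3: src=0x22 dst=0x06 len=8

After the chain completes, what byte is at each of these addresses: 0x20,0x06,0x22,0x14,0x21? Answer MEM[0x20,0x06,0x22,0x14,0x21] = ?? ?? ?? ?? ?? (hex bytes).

MEM[0x20,0x06,0x22,0x14,0x21] = 4d 84 84 a4 aa

  after D0: wrote 3B at 0x1e = d39e4d
  after D1: wrote 2B at 0x21 = aa84
  after D2: wrote 2B at 0x06 = 9914
  after D3: wrote 8B at 0x06 = 849ca1d39e4d8186
query mem[0x20]=0x4d, mem[0x06]=0x84, mem[0x22]=0x84, mem[0x14]=0xa4, mem[0x21]=0xaa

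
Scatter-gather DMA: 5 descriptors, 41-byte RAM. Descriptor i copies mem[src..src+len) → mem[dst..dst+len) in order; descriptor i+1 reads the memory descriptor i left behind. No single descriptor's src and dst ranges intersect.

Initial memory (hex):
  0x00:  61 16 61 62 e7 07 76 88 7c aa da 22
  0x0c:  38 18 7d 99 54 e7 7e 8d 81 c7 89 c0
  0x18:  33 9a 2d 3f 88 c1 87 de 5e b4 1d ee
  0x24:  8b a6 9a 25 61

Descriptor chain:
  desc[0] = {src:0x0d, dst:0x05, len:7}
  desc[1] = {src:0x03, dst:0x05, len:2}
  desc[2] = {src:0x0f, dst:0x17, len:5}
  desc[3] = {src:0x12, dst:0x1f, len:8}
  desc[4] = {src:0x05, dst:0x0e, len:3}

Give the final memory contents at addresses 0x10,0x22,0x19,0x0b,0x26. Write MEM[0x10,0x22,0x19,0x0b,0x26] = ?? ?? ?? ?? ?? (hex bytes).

D0: mem[0x05..0x0b] <- [18 7d 99 54 e7 7e 8d]
D1: mem[0x05..0x06] <- [62 e7]
D2: mem[0x17..0x1b] <- [99 54 e7 7e 8d]
D3: mem[0x1f..0x26] <- [7e 8d 81 c7 89 99 54 e7]
D4: mem[0x0e..0x10] <- [62 e7 99]
query mem[0x10]=0x99, mem[0x22]=0xc7, mem[0x19]=0xe7, mem[0x0b]=0x8d, mem[0x26]=0xe7

MEM[0x10,0x22,0x19,0x0b,0x26] = 99 c7 e7 8d e7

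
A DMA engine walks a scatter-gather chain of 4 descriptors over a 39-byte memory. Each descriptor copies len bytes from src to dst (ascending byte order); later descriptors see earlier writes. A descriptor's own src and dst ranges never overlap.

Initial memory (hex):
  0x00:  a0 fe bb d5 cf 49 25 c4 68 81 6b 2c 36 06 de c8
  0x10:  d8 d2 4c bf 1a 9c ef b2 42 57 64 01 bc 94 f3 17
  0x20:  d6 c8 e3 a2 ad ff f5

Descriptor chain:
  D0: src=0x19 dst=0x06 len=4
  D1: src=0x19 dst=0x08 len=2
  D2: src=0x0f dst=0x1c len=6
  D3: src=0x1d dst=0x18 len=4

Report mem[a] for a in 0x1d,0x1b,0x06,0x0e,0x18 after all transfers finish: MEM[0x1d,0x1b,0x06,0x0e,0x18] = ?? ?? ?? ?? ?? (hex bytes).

MEM[0x1d,0x1b,0x06,0x0e,0x18] = d8 bf 57 de d8

[0] 0x19->0x06 len=4 : 57 64 01 bc
[1] 0x19->0x08 len=2 : 57 64
[2] 0x0f->0x1c len=6 : c8 d8 d2 4c bf 1a
[3] 0x1d->0x18 len=4 : d8 d2 4c bf
query mem[0x1d]=0xd8, mem[0x1b]=0xbf, mem[0x06]=0x57, mem[0x0e]=0xde, mem[0x18]=0xd8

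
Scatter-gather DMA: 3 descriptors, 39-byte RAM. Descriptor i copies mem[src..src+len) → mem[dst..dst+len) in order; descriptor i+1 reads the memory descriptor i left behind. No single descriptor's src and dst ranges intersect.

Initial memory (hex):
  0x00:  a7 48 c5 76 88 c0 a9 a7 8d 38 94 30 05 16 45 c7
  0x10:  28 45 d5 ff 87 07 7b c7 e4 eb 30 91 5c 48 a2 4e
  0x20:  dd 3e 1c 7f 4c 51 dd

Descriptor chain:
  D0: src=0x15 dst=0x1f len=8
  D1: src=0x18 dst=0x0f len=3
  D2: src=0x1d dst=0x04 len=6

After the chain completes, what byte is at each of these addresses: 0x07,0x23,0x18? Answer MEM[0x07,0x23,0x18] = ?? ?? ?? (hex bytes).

MEM[0x07,0x23,0x18] = 7b eb e4

D0: mem[0x1f..0x26] <- [07 7b c7 e4 eb 30 91 5c]
D1: mem[0x0f..0x11] <- [e4 eb 30]
D2: mem[0x04..0x09] <- [48 a2 07 7b c7 e4]
query mem[0x07]=0x7b, mem[0x23]=0xeb, mem[0x18]=0xe4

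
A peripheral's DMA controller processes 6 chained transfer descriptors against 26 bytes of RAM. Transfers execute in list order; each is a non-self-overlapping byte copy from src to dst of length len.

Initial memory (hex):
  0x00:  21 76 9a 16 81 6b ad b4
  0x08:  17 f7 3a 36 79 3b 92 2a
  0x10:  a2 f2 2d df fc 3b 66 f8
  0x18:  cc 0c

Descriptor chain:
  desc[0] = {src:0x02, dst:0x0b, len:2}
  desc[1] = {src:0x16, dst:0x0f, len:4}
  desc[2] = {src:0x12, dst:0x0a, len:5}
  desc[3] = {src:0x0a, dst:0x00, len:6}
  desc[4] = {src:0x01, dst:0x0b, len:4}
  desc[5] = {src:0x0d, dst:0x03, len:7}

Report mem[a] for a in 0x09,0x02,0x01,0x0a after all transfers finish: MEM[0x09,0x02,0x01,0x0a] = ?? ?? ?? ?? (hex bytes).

MEM[0x09,0x02,0x01,0x0a] = df fc df 0c

[0] 0x02->0x0b len=2 : 9a 16
[1] 0x16->0x0f len=4 : 66 f8 cc 0c
[2] 0x12->0x0a len=5 : 0c df fc 3b 66
[3] 0x0a->0x00 len=6 : 0c df fc 3b 66 66
[4] 0x01->0x0b len=4 : df fc 3b 66
[5] 0x0d->0x03 len=7 : 3b 66 66 f8 cc 0c df
query mem[0x09]=0xdf, mem[0x02]=0xfc, mem[0x01]=0xdf, mem[0x0a]=0x0c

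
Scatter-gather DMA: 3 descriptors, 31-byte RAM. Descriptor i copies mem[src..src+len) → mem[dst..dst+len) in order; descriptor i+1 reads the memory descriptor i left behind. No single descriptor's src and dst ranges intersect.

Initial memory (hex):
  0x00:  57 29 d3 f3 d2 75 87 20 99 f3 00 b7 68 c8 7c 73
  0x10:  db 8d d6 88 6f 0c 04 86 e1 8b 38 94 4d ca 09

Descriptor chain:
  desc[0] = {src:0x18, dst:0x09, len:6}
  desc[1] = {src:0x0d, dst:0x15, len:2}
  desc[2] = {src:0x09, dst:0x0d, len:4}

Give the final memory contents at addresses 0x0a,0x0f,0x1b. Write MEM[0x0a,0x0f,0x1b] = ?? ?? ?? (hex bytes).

MEM[0x0a,0x0f,0x1b] = 8b 38 94

D0: mem[0x09..0x0e] <- [e1 8b 38 94 4d ca]
D1: mem[0x15..0x16] <- [4d ca]
D2: mem[0x0d..0x10] <- [e1 8b 38 94]
query mem[0x0a]=0x8b, mem[0x0f]=0x38, mem[0x1b]=0x94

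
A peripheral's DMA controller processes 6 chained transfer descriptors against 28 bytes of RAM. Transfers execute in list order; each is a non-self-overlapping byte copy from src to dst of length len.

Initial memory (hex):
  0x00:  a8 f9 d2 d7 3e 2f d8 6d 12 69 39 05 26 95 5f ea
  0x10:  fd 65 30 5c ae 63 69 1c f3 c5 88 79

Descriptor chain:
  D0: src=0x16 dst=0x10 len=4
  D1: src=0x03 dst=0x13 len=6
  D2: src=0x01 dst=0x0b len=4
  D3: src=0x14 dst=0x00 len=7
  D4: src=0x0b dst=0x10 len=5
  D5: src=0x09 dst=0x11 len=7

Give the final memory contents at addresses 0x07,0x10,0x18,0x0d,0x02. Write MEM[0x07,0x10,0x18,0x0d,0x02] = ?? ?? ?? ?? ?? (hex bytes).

#0 dst[0x10+4] := {0x69,0x1c,0xf3,0xc5}
#1 dst[0x13+6] := {0xd7,0x3e,0x2f,0xd8,0x6d,0x12}
#2 dst[0x0b+4] := {0xf9,0xd2,0xd7,0x3e}
#3 dst[0x00+7] := {0x3e,0x2f,0xd8,0x6d,0x12,0xc5,0x88}
#4 dst[0x10+5] := {0xf9,0xd2,0xd7,0x3e,0xea}
#5 dst[0x11+7] := {0x69,0x39,0xf9,0xd2,0xd7,0x3e,0xea}
query mem[0x07]=0x6d, mem[0x10]=0xf9, mem[0x18]=0x12, mem[0x0d]=0xd7, mem[0x02]=0xd8

MEM[0x07,0x10,0x18,0x0d,0x02] = 6d f9 12 d7 d8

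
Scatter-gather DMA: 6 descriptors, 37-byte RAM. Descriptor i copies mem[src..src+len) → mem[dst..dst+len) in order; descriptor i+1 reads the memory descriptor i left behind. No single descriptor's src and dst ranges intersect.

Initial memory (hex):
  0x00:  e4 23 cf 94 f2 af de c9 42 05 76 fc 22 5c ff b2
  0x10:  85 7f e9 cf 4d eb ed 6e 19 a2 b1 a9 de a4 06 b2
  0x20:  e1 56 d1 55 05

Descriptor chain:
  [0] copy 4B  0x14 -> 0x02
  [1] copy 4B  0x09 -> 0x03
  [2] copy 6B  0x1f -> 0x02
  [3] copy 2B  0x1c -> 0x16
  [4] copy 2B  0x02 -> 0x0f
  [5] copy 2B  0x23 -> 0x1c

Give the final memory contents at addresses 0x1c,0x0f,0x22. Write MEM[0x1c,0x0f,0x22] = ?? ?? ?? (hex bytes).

  after D0: wrote 4B at 0x02 = 4debed6e
  after D1: wrote 4B at 0x03 = 0576fc22
  after D2: wrote 6B at 0x02 = b2e156d15505
  after D3: wrote 2B at 0x16 = dea4
  after D4: wrote 2B at 0x0f = b2e1
  after D5: wrote 2B at 0x1c = 5505
query mem[0x1c]=0x55, mem[0x0f]=0xb2, mem[0x22]=0xd1

MEM[0x1c,0x0f,0x22] = 55 b2 d1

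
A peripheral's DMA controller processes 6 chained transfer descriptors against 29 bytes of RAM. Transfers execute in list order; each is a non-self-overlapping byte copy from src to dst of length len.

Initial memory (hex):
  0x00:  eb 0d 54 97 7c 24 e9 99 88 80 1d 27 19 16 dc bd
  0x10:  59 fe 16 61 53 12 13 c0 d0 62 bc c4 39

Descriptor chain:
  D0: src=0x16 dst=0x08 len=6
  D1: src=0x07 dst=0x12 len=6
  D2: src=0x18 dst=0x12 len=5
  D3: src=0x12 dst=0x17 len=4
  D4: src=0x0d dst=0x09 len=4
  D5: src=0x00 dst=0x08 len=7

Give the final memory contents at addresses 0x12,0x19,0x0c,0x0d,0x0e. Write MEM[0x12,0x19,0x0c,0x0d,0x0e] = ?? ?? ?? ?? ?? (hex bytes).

  after D0: wrote 6B at 0x08 = 13c0d062bcc4
  after D1: wrote 6B at 0x12 = 9913c0d062bc
  after D2: wrote 5B at 0x12 = d062bcc439
  after D3: wrote 4B at 0x17 = d062bcc4
  after D4: wrote 4B at 0x09 = c4dcbd59
  after D5: wrote 7B at 0x08 = eb0d54977c24e9
query mem[0x12]=0xd0, mem[0x19]=0xbc, mem[0x0c]=0x7c, mem[0x0d]=0x24, mem[0x0e]=0xe9

MEM[0x12,0x19,0x0c,0x0d,0x0e] = d0 bc 7c 24 e9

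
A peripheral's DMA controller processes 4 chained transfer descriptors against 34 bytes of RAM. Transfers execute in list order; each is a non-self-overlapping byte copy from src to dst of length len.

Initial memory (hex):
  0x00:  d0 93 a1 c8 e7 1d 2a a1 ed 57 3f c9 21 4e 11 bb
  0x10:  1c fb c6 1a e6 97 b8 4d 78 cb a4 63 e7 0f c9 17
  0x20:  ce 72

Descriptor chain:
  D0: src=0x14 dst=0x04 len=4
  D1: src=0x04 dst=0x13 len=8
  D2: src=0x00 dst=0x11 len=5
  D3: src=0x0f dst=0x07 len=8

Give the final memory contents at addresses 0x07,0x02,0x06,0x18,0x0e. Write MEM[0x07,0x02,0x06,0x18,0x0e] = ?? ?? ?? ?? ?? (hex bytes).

[0] 0x14->0x04 len=4 : e6 97 b8 4d
[1] 0x04->0x13 len=8 : e6 97 b8 4d ed 57 3f c9
[2] 0x00->0x11 len=5 : d0 93 a1 c8 e6
[3] 0x0f->0x07 len=8 : bb 1c d0 93 a1 c8 e6 4d
query mem[0x07]=0xbb, mem[0x02]=0xa1, mem[0x06]=0xb8, mem[0x18]=0x57, mem[0x0e]=0x4d

MEM[0x07,0x02,0x06,0x18,0x0e] = bb a1 b8 57 4d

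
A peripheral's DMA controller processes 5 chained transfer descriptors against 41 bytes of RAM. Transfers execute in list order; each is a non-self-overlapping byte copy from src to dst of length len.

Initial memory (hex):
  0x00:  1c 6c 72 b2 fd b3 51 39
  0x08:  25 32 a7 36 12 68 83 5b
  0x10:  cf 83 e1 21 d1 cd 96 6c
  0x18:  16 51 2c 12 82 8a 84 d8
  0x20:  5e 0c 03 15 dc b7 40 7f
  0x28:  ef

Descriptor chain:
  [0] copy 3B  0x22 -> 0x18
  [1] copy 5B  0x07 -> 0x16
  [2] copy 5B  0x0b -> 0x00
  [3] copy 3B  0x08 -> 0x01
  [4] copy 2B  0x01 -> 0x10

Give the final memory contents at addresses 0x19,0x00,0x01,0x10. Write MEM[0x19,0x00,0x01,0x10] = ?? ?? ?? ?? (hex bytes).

MEM[0x19,0x00,0x01,0x10] = a7 36 25 25

D0: mem[0x18..0x1a] <- [03 15 dc]
D1: mem[0x16..0x1a] <- [39 25 32 a7 36]
D2: mem[0x00..0x04] <- [36 12 68 83 5b]
D3: mem[0x01..0x03] <- [25 32 a7]
D4: mem[0x10..0x11] <- [25 32]
query mem[0x19]=0xa7, mem[0x00]=0x36, mem[0x01]=0x25, mem[0x10]=0x25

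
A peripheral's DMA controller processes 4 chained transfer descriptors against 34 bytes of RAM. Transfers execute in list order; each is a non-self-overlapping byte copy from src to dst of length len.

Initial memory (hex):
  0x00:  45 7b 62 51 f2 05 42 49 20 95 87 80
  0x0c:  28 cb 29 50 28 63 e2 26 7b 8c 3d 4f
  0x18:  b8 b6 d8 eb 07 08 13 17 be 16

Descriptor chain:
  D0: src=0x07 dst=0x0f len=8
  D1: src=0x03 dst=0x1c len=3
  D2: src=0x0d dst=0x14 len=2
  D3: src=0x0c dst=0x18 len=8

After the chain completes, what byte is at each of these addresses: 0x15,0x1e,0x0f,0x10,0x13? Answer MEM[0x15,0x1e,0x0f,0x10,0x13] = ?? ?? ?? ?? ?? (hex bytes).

MEM[0x15,0x1e,0x0f,0x10,0x13] = 29 87 49 20 80

  after D0: wrote 8B at 0x0f = 492095878028cb29
  after D1: wrote 3B at 0x1c = 51f205
  after D2: wrote 2B at 0x14 = cb29
  after D3: wrote 8B at 0x18 = 28cb294920958780
query mem[0x15]=0x29, mem[0x1e]=0x87, mem[0x0f]=0x49, mem[0x10]=0x20, mem[0x13]=0x80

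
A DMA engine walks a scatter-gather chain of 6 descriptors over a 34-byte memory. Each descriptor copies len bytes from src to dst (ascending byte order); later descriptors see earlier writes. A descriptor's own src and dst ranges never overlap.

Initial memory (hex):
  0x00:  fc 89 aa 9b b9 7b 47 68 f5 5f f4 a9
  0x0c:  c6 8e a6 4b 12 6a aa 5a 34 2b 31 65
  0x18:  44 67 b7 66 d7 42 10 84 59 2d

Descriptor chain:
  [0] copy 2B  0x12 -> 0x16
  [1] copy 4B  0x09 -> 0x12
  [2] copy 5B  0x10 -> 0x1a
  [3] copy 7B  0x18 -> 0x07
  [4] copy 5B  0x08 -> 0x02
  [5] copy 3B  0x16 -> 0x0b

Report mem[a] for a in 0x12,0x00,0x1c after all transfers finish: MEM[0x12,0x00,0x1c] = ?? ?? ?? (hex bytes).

D0: mem[0x16..0x17] <- [aa 5a]
D1: mem[0x12..0x15] <- [5f f4 a9 c6]
D2: mem[0x1a..0x1e] <- [12 6a 5f f4 a9]
D3: mem[0x07..0x0d] <- [44 67 12 6a 5f f4 a9]
D4: mem[0x02..0x06] <- [67 12 6a 5f f4]
D5: mem[0x0b..0x0d] <- [aa 5a 44]
query mem[0x12]=0x5f, mem[0x00]=0xfc, mem[0x1c]=0x5f

MEM[0x12,0x00,0x1c] = 5f fc 5f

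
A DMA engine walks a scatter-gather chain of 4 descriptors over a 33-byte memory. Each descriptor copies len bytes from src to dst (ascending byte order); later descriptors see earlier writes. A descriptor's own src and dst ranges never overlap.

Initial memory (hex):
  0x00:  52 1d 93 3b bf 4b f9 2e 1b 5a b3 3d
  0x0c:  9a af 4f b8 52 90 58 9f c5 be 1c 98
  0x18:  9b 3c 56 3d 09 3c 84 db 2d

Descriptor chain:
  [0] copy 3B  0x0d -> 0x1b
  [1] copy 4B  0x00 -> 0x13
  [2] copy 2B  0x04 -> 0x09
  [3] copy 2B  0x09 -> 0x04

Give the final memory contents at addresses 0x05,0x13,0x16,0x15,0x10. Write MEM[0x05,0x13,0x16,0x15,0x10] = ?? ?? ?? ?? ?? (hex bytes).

D0: mem[0x1b..0x1d] <- [af 4f b8]
D1: mem[0x13..0x16] <- [52 1d 93 3b]
D2: mem[0x09..0x0a] <- [bf 4b]
D3: mem[0x04..0x05] <- [bf 4b]
query mem[0x05]=0x4b, mem[0x13]=0x52, mem[0x16]=0x3b, mem[0x15]=0x93, mem[0x10]=0x52

MEM[0x05,0x13,0x16,0x15,0x10] = 4b 52 3b 93 52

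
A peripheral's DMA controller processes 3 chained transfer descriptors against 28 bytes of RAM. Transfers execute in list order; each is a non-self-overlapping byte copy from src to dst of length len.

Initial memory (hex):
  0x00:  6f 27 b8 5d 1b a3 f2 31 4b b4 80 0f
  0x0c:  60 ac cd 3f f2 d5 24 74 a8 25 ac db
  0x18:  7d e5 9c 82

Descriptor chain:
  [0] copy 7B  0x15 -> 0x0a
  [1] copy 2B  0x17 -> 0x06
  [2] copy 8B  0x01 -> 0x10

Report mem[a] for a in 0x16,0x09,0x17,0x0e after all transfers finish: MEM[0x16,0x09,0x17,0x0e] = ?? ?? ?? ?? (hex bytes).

#0 dst[0x0a+7] := {0x25,0xac,0xdb,0x7d,0xe5,0x9c,0x82}
#1 dst[0x06+2] := {0xdb,0x7d}
#2 dst[0x10+8] := {0x27,0xb8,0x5d,0x1b,0xa3,0xdb,0x7d,0x4b}
query mem[0x16]=0x7d, mem[0x09]=0xb4, mem[0x17]=0x4b, mem[0x0e]=0xe5

MEM[0x16,0x09,0x17,0x0e] = 7d b4 4b e5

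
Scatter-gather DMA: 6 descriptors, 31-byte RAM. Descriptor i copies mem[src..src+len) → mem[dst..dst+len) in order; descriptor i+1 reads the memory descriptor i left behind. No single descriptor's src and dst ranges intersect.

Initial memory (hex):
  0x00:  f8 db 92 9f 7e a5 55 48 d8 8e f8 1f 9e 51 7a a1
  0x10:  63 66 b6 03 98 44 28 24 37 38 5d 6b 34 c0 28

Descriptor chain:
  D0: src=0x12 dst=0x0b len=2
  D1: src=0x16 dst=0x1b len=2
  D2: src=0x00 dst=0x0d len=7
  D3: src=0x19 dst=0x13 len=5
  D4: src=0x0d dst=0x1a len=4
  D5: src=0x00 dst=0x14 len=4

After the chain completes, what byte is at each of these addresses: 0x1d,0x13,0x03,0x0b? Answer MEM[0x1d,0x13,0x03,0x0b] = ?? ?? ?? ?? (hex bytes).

MEM[0x1d,0x13,0x03,0x0b] = 9f 38 9f b6

#0 dst[0x0b+2] := {0xb6,0x03}
#1 dst[0x1b+2] := {0x28,0x24}
#2 dst[0x0d+7] := {0xf8,0xdb,0x92,0x9f,0x7e,0xa5,0x55}
#3 dst[0x13+5] := {0x38,0x5d,0x28,0x24,0xc0}
#4 dst[0x1a+4] := {0xf8,0xdb,0x92,0x9f}
#5 dst[0x14+4] := {0xf8,0xdb,0x92,0x9f}
query mem[0x1d]=0x9f, mem[0x13]=0x38, mem[0x03]=0x9f, mem[0x0b]=0xb6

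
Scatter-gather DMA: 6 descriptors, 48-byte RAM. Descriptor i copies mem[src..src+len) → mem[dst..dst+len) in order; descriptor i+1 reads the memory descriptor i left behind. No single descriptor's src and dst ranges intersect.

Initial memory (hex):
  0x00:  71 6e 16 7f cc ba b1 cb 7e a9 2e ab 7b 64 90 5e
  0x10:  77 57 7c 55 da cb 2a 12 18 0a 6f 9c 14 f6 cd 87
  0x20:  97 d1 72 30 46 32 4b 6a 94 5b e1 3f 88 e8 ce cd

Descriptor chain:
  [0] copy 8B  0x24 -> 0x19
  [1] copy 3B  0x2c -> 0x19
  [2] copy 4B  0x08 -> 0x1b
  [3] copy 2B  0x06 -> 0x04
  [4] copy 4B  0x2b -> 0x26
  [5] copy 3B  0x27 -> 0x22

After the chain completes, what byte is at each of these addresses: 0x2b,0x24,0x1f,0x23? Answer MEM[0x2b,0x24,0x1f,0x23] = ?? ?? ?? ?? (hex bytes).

D0: mem[0x19..0x20] <- [46 32 4b 6a 94 5b e1 3f]
D1: mem[0x19..0x1b] <- [88 e8 ce]
D2: mem[0x1b..0x1e] <- [7e a9 2e ab]
D3: mem[0x04..0x05] <- [b1 cb]
D4: mem[0x26..0x29] <- [3f 88 e8 ce]
D5: mem[0x22..0x24] <- [88 e8 ce]
query mem[0x2b]=0x3f, mem[0x24]=0xce, mem[0x1f]=0xe1, mem[0x23]=0xe8

MEM[0x2b,0x24,0x1f,0x23] = 3f ce e1 e8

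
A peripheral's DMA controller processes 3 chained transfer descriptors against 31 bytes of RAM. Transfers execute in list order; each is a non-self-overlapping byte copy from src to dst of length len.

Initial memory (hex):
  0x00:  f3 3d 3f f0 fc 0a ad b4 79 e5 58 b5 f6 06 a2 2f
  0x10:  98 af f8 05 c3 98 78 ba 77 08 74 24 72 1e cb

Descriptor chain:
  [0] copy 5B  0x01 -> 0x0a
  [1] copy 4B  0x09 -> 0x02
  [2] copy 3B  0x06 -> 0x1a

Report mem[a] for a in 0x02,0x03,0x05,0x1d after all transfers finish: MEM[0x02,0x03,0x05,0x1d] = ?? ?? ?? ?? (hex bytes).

D0: mem[0x0a..0x0e] <- [3d 3f f0 fc 0a]
D1: mem[0x02..0x05] <- [e5 3d 3f f0]
D2: mem[0x1a..0x1c] <- [ad b4 79]
query mem[0x02]=0xe5, mem[0x03]=0x3d, mem[0x05]=0xf0, mem[0x1d]=0x1e

MEM[0x02,0x03,0x05,0x1d] = e5 3d f0 1e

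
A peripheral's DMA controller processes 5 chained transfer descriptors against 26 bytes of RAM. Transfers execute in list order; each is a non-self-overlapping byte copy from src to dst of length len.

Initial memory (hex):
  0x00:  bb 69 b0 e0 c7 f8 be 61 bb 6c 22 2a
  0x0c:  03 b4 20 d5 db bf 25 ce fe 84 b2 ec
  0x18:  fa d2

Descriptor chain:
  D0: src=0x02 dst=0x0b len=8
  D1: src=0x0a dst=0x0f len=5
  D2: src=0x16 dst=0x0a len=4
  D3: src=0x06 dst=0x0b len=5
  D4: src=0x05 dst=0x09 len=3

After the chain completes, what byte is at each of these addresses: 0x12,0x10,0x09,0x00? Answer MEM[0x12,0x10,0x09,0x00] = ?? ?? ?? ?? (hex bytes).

MEM[0x12,0x10,0x09,0x00] = c7 b0 f8 bb

D0: mem[0x0b..0x12] <- [b0 e0 c7 f8 be 61 bb 6c]
D1: mem[0x0f..0x13] <- [22 b0 e0 c7 f8]
D2: mem[0x0a..0x0d] <- [b2 ec fa d2]
D3: mem[0x0b..0x0f] <- [be 61 bb 6c b2]
D4: mem[0x09..0x0b] <- [f8 be 61]
query mem[0x12]=0xc7, mem[0x10]=0xb0, mem[0x09]=0xf8, mem[0x00]=0xbb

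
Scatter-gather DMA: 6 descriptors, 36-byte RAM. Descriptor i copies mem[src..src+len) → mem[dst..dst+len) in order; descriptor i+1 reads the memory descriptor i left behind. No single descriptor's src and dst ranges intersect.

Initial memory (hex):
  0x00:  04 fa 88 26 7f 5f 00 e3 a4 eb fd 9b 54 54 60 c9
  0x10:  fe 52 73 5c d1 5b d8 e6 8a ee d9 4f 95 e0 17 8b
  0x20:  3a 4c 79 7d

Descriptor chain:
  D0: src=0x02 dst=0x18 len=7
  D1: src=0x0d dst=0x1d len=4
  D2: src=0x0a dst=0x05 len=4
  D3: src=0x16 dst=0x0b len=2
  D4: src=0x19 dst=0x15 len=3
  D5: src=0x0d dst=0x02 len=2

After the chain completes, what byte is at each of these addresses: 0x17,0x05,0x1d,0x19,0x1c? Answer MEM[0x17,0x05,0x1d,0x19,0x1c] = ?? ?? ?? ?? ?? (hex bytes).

  after D0: wrote 7B at 0x18 = 88267f5f00e3a4
  after D1: wrote 4B at 0x1d = 5460c9fe
  after D2: wrote 4B at 0x05 = fd9b5454
  after D3: wrote 2B at 0x0b = d8e6
  after D4: wrote 3B at 0x15 = 267f5f
  after D5: wrote 2B at 0x02 = 5460
query mem[0x17]=0x5f, mem[0x05]=0xfd, mem[0x1d]=0x54, mem[0x19]=0x26, mem[0x1c]=0x00

MEM[0x17,0x05,0x1d,0x19,0x1c] = 5f fd 54 26 00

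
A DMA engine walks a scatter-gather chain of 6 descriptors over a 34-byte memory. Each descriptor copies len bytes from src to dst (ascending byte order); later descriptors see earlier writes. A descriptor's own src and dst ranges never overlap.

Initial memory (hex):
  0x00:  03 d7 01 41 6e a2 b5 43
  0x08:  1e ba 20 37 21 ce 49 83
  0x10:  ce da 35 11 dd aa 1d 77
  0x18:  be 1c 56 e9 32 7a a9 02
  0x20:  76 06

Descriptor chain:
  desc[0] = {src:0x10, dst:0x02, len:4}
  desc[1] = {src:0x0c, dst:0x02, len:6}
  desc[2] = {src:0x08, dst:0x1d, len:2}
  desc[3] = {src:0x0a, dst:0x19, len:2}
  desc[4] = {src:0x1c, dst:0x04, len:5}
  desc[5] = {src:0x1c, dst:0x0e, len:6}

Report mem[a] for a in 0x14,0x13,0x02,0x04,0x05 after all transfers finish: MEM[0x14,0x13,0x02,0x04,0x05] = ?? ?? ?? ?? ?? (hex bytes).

D0: mem[0x02..0x05] <- [ce da 35 11]
D1: mem[0x02..0x07] <- [21 ce 49 83 ce da]
D2: mem[0x1d..0x1e] <- [1e ba]
D3: mem[0x19..0x1a] <- [20 37]
D4: mem[0x04..0x08] <- [32 1e ba 02 76]
D5: mem[0x0e..0x13] <- [32 1e ba 02 76 06]
query mem[0x14]=0xdd, mem[0x13]=0x06, mem[0x02]=0x21, mem[0x04]=0x32, mem[0x05]=0x1e

MEM[0x14,0x13,0x02,0x04,0x05] = dd 06 21 32 1e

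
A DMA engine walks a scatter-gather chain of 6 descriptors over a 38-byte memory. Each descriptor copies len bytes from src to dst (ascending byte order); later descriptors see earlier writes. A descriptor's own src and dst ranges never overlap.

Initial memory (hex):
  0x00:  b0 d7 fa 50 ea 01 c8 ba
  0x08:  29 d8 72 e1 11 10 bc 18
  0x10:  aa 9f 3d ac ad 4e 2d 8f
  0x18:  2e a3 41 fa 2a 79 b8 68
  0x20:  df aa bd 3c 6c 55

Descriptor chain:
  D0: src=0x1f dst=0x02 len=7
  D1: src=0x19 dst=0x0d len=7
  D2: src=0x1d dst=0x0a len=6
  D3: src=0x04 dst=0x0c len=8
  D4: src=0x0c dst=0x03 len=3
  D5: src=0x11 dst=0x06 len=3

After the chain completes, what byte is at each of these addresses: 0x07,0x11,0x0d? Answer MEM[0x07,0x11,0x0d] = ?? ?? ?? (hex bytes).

  after D0: wrote 7B at 0x02 = 68dfaabd3c6c55
  after D1: wrote 7B at 0x0d = a341fa2a79b868
  after D2: wrote 6B at 0x0a = 79b868dfaabd
  after D3: wrote 8B at 0x0c = aabd3c6c55d879b8
  after D4: wrote 3B at 0x03 = aabd3c
  after D5: wrote 3B at 0x06 = d879b8
query mem[0x07]=0x79, mem[0x11]=0xd8, mem[0x0d]=0xbd

MEM[0x07,0x11,0x0d] = 79 d8 bd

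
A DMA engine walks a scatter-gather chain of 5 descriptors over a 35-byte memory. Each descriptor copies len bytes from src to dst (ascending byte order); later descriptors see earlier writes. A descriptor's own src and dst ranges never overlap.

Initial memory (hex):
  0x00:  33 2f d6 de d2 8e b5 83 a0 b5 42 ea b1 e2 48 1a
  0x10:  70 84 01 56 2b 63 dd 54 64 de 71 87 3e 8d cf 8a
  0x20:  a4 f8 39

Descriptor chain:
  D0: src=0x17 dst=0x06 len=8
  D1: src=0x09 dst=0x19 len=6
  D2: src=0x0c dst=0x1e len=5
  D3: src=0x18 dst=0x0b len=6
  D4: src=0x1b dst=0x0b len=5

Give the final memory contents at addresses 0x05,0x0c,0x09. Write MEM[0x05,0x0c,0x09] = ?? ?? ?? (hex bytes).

MEM[0x05,0x0c,0x09] = 8e 8d 71

#0 dst[0x06+8] := {0x54,0x64,0xde,0x71,0x87,0x3e,0x8d,0xcf}
#1 dst[0x19+6] := {0x71,0x87,0x3e,0x8d,0xcf,0x48}
#2 dst[0x1e+5] := {0x8d,0xcf,0x48,0x1a,0x70}
#3 dst[0x0b+6] := {0x64,0x71,0x87,0x3e,0x8d,0xcf}
#4 dst[0x0b+5] := {0x3e,0x8d,0xcf,0x8d,0xcf}
query mem[0x05]=0x8e, mem[0x0c]=0x8d, mem[0x09]=0x71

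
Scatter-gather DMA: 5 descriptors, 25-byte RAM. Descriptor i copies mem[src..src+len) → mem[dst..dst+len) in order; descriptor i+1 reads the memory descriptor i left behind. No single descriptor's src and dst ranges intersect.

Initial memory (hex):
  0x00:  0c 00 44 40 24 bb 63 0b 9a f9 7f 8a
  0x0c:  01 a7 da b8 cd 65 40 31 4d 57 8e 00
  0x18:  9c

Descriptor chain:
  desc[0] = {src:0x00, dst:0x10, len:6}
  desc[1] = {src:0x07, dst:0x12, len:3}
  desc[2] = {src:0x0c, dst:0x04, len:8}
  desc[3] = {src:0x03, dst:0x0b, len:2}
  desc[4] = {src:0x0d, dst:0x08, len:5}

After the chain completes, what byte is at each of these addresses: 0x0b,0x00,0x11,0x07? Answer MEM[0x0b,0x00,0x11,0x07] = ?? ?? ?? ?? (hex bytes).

#0 dst[0x10+6] := {0x0c,0x00,0x44,0x40,0x24,0xbb}
#1 dst[0x12+3] := {0x0b,0x9a,0xf9}
#2 dst[0x04+8] := {0x01,0xa7,0xda,0xb8,0x0c,0x00,0x0b,0x9a}
#3 dst[0x0b+2] := {0x40,0x01}
#4 dst[0x08+5] := {0xa7,0xda,0xb8,0x0c,0x00}
query mem[0x0b]=0x0c, mem[0x00]=0x0c, mem[0x11]=0x00, mem[0x07]=0xb8

MEM[0x0b,0x00,0x11,0x07] = 0c 0c 00 b8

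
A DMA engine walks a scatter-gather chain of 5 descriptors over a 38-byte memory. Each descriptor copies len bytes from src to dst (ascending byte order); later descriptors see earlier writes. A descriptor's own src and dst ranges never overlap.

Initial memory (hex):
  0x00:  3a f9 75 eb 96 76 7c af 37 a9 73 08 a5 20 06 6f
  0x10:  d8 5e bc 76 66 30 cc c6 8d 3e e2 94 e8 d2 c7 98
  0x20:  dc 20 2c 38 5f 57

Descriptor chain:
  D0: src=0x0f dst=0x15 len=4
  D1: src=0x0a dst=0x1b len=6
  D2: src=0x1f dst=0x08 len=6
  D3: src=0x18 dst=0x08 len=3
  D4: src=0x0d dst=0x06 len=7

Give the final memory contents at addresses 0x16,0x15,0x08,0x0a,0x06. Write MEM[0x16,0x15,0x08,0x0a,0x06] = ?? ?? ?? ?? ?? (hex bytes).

MEM[0x16,0x15,0x08,0x0a,0x06] = d8 6f 6f 5e 5f

#0 dst[0x15+4] := {0x6f,0xd8,0x5e,0xbc}
#1 dst[0x1b+6] := {0x73,0x08,0xa5,0x20,0x06,0x6f}
#2 dst[0x08+6] := {0x06,0x6f,0x20,0x2c,0x38,0x5f}
#3 dst[0x08+3] := {0xbc,0x3e,0xe2}
#4 dst[0x06+7] := {0x5f,0x06,0x6f,0xd8,0x5e,0xbc,0x76}
query mem[0x16]=0xd8, mem[0x15]=0x6f, mem[0x08]=0x6f, mem[0x0a]=0x5e, mem[0x06]=0x5f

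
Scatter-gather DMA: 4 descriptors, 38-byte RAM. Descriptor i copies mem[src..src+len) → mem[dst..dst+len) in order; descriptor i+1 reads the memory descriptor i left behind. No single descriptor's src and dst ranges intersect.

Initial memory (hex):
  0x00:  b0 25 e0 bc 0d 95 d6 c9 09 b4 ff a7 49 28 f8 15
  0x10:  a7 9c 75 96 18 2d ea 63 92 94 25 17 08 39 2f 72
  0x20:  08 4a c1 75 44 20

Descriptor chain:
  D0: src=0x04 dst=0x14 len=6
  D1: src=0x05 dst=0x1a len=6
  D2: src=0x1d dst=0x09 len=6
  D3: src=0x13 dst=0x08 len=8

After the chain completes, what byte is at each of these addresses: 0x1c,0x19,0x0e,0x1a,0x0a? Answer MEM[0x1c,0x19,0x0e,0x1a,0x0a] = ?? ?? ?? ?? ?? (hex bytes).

MEM[0x1c,0x19,0x0e,0x1a,0x0a] = c9 b4 b4 95 95

  after D0: wrote 6B at 0x14 = 0d95d6c909b4
  after D1: wrote 6B at 0x1a = 95d6c909b4ff
  after D2: wrote 6B at 0x09 = 09b4ff084ac1
  after D3: wrote 8B at 0x08 = 960d95d6c909b495
query mem[0x1c]=0xc9, mem[0x19]=0xb4, mem[0x0e]=0xb4, mem[0x1a]=0x95, mem[0x0a]=0x95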